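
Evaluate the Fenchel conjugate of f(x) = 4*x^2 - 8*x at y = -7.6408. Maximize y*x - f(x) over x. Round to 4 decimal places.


f*(y) = sup_x {y*x - a*x^2 - b*x} = sup_x {(y-b)*x - a*x^2}
FOC: (y - b) - 2a*x = 0 => x* = (y - b)/(2a)
x* = (-7.6408 + 8)/(2*4) = 0.0449
f*(-7.6408) = (y-b)^2/(4a) = (-7.6408 + 8)^2/(4*4)
= 0.129/16 = 0.0081


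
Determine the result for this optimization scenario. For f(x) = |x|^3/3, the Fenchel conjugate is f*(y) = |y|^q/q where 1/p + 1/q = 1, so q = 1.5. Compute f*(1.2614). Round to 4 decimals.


The conjugate exponent q satisfies 1/p + 1/q = 1.
p = 3, so q = 3/(3 - 1) = 1.5
|y|^q = 1.2614^1.5 = 1.4167
f*(1.2614) = 1.4167 / 1.5 = 0.9445


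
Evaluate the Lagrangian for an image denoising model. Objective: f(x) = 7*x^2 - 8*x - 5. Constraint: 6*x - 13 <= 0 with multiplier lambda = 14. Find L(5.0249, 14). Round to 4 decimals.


Step 1: Evaluate f(x).
f(5.0249) = 7*5.0249^2 - 8*5.0249 - 5 = 131.5481
Step 2: Evaluate g(x).
g(5.0249) = 6*5.0249 - 13 = 17.1494
Step 3: Compute Lagrangian.
L = 131.5481 + 14*17.1494 = 371.6397


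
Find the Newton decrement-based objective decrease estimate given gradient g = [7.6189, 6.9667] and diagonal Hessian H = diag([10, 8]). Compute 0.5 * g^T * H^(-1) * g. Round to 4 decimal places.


Step 1: H is diagonal, so H^(-1) * g = [0.7619, 0.8708].
Step 2: g^T H^(-1) g = sum_i g_i^2 / H_ii
  = (7.6189)^2/10 + (6.9667)^2/8
  = 5.8048 + 6.0669 = 11.8716
Step 3: Objective decrease = 0.5 * g^T H^(-1) g = 5.9358


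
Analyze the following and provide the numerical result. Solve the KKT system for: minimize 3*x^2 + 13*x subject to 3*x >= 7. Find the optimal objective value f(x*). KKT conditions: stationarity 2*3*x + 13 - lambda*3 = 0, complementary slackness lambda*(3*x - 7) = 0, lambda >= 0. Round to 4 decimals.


Step 1: Try lambda = 0 (constraint inactive).
x_unc = -13/(2*3) = -2.1667
Check: 3*-2.1667 = -6.5001 < 7 -- violated!
Step 2: Constraint must be active: 3*x = 7
x* = 7/3 = 2.3333 (rounded; the exact value 7/3 is used below)
lambda = (2*3*(7/3) + 13)/3 = 9.0
Step 3: Compute optimal value.
f(x*) = 3*(7/3)^2 + 13*(7/3) = 46.6667


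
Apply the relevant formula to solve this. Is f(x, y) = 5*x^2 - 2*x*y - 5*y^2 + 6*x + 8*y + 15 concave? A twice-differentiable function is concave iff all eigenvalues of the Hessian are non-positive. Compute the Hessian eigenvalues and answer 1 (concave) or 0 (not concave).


The Hessian of f(x,y) = 5*x^2 - 2*x*y - 5*y^2 + 6*x + 8*y + 15 is:
H = [[10, -2], [-2, -10]]
Trace = 10 - 10 = 0
Determinant = 10*-10 - (-2)^2 = -104
Discriminant = (0)^2 - 4*-104 = 416.0
Eigenvalues: lambda_1 = -10.198, lambda_2 = 10.198
The function is not concave.

0


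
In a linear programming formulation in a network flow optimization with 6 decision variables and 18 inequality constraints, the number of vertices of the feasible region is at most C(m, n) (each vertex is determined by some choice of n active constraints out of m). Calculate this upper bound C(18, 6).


Each vertex corresponds to some choice of n active constraints out of m, so the number of vertices is at most C(m, n) = m! / (n!(m-n)!).
m = 18, n = 6
Numerator: 18 * 17 * 16 * 15 * 14 * 13
Denominator: 6! = 720
C(18, 6) = 18564


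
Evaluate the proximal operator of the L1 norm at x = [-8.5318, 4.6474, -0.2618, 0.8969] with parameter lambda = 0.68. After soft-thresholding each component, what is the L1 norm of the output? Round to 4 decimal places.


Soft-thresholding with lambda = 0.68:
prox(-8.5318) = sign(-8.5318)*max(|-8.5318| - 0.68, 0) = -7.8518
prox(4.6474) = sign(4.6474)*max(|4.6474| - 0.68, 0) = 3.9674
prox(-0.2618) = sign(-0.2618)*max(|-0.2618| - 0.68, 0) = 0.0
prox(0.8969) = sign(0.8969)*max(|0.8969| - 0.68, 0) = 0.2169
prox(x) = [-7.8518, 3.9674, 0.0, 0.2169]
||prox(x)||_1 = 7.8518 + 3.9674 + 0.0 + 0.2169 = 12.0361


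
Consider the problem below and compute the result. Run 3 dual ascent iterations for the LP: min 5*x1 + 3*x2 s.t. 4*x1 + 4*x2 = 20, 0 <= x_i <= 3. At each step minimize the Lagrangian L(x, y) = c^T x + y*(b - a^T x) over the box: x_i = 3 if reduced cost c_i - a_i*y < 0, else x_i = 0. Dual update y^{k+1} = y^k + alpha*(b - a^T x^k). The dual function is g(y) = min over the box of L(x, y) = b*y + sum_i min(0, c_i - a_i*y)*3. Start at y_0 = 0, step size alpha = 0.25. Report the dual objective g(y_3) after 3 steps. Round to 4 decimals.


Dual ascent for LP: min 5*x1 + 3*x2, 4*x1 + 4*x2 = 20, 0 <= x_i <= 3
Step 1: y^k = 0.0, reduced costs: (5.0, 3.0)
  x^k = (0.0, 0.0), subgradient = b - a^T x = 20.0
  y^{k+1} = 0.0 + 0.25*20.0 = 5.0
Step 2: y^k = 5.0, reduced costs: (-15.0, -17.0)
  x^k = (3.0, 3.0), subgradient = b - a^T x = -4.0
  y^{k+1} = 5.0 + 0.25*-4.0 = 4.0
Step 3: y^k = 4.0, reduced costs: (-11.0, -13.0)
  x^k = (3.0, 3.0), subgradient = b - a^T x = -4.0
  y^{k+1} = 4.0 + 0.25*-4.0 = 3.0
Dual objective at y_3 = 3.0: reduced costs (-7.0, -9.0), box minimizer x = (3.0, 3.0)
g(y_3) = b*y + (c1 - a1*y)*x1 + (c2 - a2*y)*x2 = 20*3.0 + (-7.0)*3.0 + (-9.0)*3.0 = 60.0 - 21.0 - 27.0 = 12.0


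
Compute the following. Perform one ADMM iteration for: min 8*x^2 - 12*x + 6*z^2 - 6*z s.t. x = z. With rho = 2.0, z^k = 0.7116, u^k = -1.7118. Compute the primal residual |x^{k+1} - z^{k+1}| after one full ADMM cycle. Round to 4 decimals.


ADMM iteration with rho = 2.0, z^k = 0.7116, u^k = -1.7118
Step 1: x-update.
Minimize 8*x^2 - 12*x + (2.0/2)*(x - 0.7116 - 1.7118)^2
FOC: (2*8 + 2.0)*x = 12 + 2.0*(0.7116 + 1.7118)
x^{k+1} = 0.9359
Step 2: z-update.
Minimize 6*z^2 - 6*z + (2.0/2)*(0.9359 - z - 1.7118)^2
FOC: (2*6 + 2.0)*z = 6 + 2.0*(0.9359 - 1.7118)
z^{k+1} = 0.3177
Step 3: u-update.
u^{k+1} = -1.7118 + 0.9359 - 0.3177 = -1.0936
Step 4: Primal residual = |0.9359 - 0.3177| = 0.6182


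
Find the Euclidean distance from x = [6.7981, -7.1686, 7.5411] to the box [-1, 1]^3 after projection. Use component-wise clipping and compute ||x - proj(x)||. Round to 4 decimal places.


Project each component onto [-1, 1].
clip(6.7981) = 1.0, clip(-7.1686) = -1.0, clip(7.5411) = 1.0
Projection = [1.0, -1.0, 1.0]
Squared diffs: [33.618, 38.0516, 42.786]
Distance = sqrt(114.4556) = 10.6984


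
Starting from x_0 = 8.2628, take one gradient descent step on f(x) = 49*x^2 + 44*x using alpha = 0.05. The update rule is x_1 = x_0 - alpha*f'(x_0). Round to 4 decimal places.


We compute the gradient at x_0 and apply the update.
f'(x) = 98*x + 44
f'(8.2628) = 98*8.2628 + 44 = 853.7544
x_1 = 8.2628 - 0.05*853.7544 = -34.4249


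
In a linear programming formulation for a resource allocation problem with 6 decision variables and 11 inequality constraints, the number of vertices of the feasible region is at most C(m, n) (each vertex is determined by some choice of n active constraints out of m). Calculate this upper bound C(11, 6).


Each vertex corresponds to some choice of n active constraints out of m, so the number of vertices is at most C(m, n) = m! / (n!(m-n)!).
m = 11, n = 6
Numerator: 11 * 10 * 9 * 8 * 7 * 6
Denominator: 6! = 720
C(11, 6) = 462


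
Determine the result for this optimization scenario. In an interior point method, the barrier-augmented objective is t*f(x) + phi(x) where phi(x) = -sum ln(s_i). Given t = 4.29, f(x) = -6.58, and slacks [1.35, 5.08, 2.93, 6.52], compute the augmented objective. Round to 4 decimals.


Step 1: Compute log-barrier.
ln values: [0.3001, 1.6253, 1.075, 1.8749]
phi = -(0.3001 + 1.6253 + 1.075 + 1.8749) = -4.8753
Step 2: Compute augmented objective.
t*f(x) = 4.29*-6.58 = -28.2282
Total = -28.2282 - 4.8753 = -33.1035


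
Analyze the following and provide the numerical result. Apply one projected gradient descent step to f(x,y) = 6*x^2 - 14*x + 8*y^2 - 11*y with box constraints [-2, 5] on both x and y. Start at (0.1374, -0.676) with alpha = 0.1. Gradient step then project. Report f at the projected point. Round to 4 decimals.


Step 1: Compute gradient at (0.1374, -0.676).
grad_x = 2*6*0.1374 - 14 = -12.3512
grad_y = 2*8*-0.676 - 11 = -21.816
Step 2: Gradient step.
x_raw = 0.1374 - 0.1*-12.3512 = 1.3725
y_raw = -0.676 - 0.1*-21.816 = 1.5056
Step 3: Project onto [-2, 5].
x_proj = clip(1.3725) = 1.3725
y_proj = clip(1.5056) = 1.5056
Step 4: Evaluate f.
f(1.3725, 1.5056) = -6.3394


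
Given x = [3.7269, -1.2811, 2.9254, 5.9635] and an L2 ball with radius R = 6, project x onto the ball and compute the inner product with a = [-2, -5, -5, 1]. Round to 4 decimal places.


Step 1: Compute ||x|| (intermediates to 6 decimals).
||x|| = sqrt(3.7269^2 + (-1.2811)^2 + 2.9254^2 + 5.9635^2) = 7.72349
Step 2: Project.
Since ||x|| > R, scale = R/||x|| = 6/7.72349 = 0.776851, proj(x) = scale * x
proj(x) = [2.895246, -0.995224, 2.2726, 4.632751]
Step 3: Dot product.
a^T * proj(x) = -2*2.895246 - 5*(-0.995224) - 5*2.2726 + 1*4.632751 = -7.5446


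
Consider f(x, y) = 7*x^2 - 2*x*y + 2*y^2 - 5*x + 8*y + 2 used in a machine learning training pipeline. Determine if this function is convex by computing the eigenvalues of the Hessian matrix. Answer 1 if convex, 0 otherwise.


The Hessian of f(x,y) = 7*x^2 - 2*x*y + 2*y^2 - 5*x + 8*y + 2 is:
H = [[14, -2], [-2, 4]]
Trace = 14 + 4 = 18
Determinant = 14*4 - (-2)^2 = 52
Discriminant = (18)^2 - 4*52 = 116.0
Eigenvalues: lambda_1 = 3.6148, lambda_2 = 14.3852
The function is convex.

1


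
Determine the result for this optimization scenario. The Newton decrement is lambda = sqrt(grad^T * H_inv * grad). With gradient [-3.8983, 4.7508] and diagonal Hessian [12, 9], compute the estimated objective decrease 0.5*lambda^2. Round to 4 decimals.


Step 1: H is diagonal, so H^(-1) * g = [-0.3249, 0.5279].
Step 2: g^T H^(-1) g = sum_i g_i^2 / H_ii
  = (-3.8983)^2/12 + (4.7508)^2/9
  = 1.2664 + 2.5078 = 3.7742
Step 3: Objective decrease = 0.5 * g^T H^(-1) g = 1.8871


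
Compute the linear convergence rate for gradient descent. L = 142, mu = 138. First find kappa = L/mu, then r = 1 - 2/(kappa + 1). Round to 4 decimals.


Step 1: Compute the condition number.
kappa = L/mu = 142/138 = 1.029
Step 2: Compute the convergence rate.
r = 1 - 2/(kappa + 1) = 1 - 2*mu/(L + mu) = (L - mu)/(L + mu) = 4/280 = 0.0143


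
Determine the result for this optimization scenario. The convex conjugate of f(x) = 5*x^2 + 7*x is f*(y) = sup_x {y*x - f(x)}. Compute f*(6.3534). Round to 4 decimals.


f*(y) = sup_x {y*x - a*x^2 - b*x} = sup_x {(y-b)*x - a*x^2}
FOC: (y - b) - 2a*x = 0 => x* = (y - b)/(2a)
x* = (6.3534 - 7)/(2*5) = -0.0647
f*(6.3534) = (y-b)^2/(4a) = (6.3534 - 7)^2/(4*5)
= 0.4181/20 = 0.0209


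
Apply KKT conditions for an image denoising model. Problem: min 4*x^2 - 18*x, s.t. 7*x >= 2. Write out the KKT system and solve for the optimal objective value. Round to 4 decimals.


Step 1: Try lambda = 0 (constraint inactive).
Stationarity: 2*4*x - 18 = 0
x* = 18/(2*4) = 2.25
Check constraint: 7*2.25 = 15.75 >= 2 -- satisfied.
Step 2: Compute optimal value.
f(x*) = 4*2.25^2 - 18*2.25 = -20.25


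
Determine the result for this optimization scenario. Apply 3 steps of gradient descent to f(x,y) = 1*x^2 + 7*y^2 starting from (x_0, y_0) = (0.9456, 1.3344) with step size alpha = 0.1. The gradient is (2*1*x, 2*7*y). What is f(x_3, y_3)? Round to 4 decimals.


Gradient descent on f(x,y) = 1*x^2 + 7*y^2.
Starting point: (0.9456, 1.3344), alpha = 0.1
Step 1: grad_x = 2*1*0.9456 = 1.8912, grad_y = 2*7*1.3344 = 18.6816
  x_1 = 0.9456 - 0.1*1.8912 = 0.7565
  y_1 = 1.3344 - 0.1*18.6816 = -0.5338
Step 2: grad_x = 2*1*0.7565 = 1.513, grad_y = 2*7*-0.5338 = -7.4726
  x_2 = 0.7565 - 0.1*1.513 = 0.6052
  y_2 = -0.5338 - 0.1*-7.4726 = 0.2135
Step 3: grad_x = 2*1*0.6052 = 1.2104, grad_y = 2*7*0.2135 = 2.9891
  x_3 = 0.6052 - 0.1*1.2104 = 0.4841
  y_3 = 0.2135 - 0.1*2.9891 = -0.0854
f(0.4841, -0.0854) = 1*0.4841^2 + 7*(-0.0854)^2 = 0.2855


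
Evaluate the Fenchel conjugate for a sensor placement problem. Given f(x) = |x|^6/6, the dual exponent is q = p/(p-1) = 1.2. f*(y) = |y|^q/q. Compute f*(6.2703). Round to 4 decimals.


The conjugate exponent q satisfies 1/p + 1/q = 1.
p = 6, so q = 6/(6 - 1) = 1.2
|y|^q = 6.2703^1.2 = 9.052
f*(6.2703) = 9.052 / 1.2 = 7.5434


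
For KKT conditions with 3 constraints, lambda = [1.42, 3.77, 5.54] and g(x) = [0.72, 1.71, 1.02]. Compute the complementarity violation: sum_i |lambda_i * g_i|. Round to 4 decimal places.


KKT complementary slackness check:
lambda_1 * g_1 = 1.42 * 0.72 = 1.0224
lambda_2 * g_2 = 3.77 * 1.71 = 6.4467
lambda_3 * g_3 = 5.54 * 1.02 = 5.6508
Total violation = 1.0224 + 6.4467 + 5.6508 = 13.1199


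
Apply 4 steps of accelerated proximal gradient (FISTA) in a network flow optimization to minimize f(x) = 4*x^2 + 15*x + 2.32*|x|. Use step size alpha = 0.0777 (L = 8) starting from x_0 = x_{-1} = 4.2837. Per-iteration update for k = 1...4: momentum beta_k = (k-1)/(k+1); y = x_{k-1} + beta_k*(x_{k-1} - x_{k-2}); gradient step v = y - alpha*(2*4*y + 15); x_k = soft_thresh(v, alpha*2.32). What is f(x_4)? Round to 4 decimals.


FISTA on f(x) = 4*x^2 + 15*x + 2.32*|x|
L = 8, alpha = 0.0777
Iteration 1: beta = 0.0, y = 4.2837 + 0.0*(4.2837 - 4.2837) = 4.2837
  grad(y) = 49.2696, v = y - alpha*grad = 0.4555
  prox(v) = soft_thresh(0.4555, 0.1803) = 0.2752
Iteration 2: beta = 0.3333, y = 0.2752 + 0.3333*(0.2752 - 4.2837) = -1.061
  grad(y) = 6.5121, v = y - alpha*grad = -1.567
  prox(v) = soft_thresh(-1.567, 0.1803) = -1.3867
Iteration 3: beta = 0.5, y = -1.3867 + 0.5*(-1.3867 - 0.2752) = -2.2177
  grad(y) = -2.7413, v = y - alpha*grad = -2.0047
  prox(v) = soft_thresh(-2.0047, 0.1803) = -1.8244
Iteration 4: beta = 0.6, y = -1.8244 + 0.6*(-1.8244 + 1.3867) = -2.087
  grad(y) = -1.6961, v = y - alpha*grad = -1.9552
  prox(v) = soft_thresh(-1.9552, 0.1803) = -1.775
f(x_4) = 4*(-1.775)^2 + 15*(-1.775) + 2.32*|-1.775| = -9.9046


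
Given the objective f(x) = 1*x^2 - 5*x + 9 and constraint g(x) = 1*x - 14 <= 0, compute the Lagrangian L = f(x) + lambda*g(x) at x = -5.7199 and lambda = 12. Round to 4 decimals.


Step 1: Evaluate f(x).
f(-5.7199) = 1*(-5.7199)^2 - 5*(-5.7199) + 9 = 70.3168
Step 2: Evaluate g(x).
g(-5.7199) = 1*-5.7199 - 14 = -19.7199
Step 3: Compute Lagrangian.
L = 70.3168 + 12*-19.7199 = -166.322


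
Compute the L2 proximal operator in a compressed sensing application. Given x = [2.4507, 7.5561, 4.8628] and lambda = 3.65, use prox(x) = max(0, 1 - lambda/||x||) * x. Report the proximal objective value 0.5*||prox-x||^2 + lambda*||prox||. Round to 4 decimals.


Step 1: Compute ||x||.
||x|| = 9.3138
Step 2: Compute scaling factor.
scale = max(0, 1 - 3.65/9.3138) = 0.6081
Step 3: prox(x) = [1.4903, 4.5949, 2.9571]
||prox(x)|| = 5.6638
Step 4: Proximal objective.
0.5*||prox-x||^2 = 6.6613
lambda*||prox|| = 20.6729
Total = 27.3342


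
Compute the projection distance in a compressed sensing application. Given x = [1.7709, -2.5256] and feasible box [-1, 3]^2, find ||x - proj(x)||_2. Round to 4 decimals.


Project each component onto [-1, 3].
clip(1.7709) = 1.7709, clip(-2.5256) = -1.0
Projection = [1.7709, -1.0]
Squared diffs: [0.0, 2.3275]
Distance = sqrt(2.3275) = 1.5256


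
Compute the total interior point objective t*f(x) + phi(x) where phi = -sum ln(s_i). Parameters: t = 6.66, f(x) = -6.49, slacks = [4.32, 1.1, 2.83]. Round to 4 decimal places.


Step 1: Compute log-barrier.
ln values: [1.4633, 0.0953, 1.0403]
phi = -(1.4633 + 0.0953 + 1.0403) = -2.5988
Step 2: Compute augmented objective.
t*f(x) = 6.66*-6.49 = -43.2234
Total = -43.2234 - 2.5988 = -45.8222


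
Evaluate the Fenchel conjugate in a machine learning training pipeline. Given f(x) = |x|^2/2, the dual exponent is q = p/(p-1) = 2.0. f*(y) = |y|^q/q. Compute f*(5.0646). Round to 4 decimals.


The conjugate exponent q satisfies 1/p + 1/q = 1.
p = 2, so q = 2/(2 - 1) = 2.0
|y|^q = 5.0646^2.0 = 25.6502
f*(5.0646) = 25.6502 / 2.0 = 12.8251


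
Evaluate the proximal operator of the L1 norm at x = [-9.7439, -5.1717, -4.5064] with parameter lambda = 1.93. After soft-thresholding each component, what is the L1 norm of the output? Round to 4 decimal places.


Soft-thresholding with lambda = 1.93:
prox(-9.7439) = sign(-9.7439)*max(|-9.7439| - 1.93, 0) = -7.8139
prox(-5.1717) = sign(-5.1717)*max(|-5.1717| - 1.93, 0) = -3.2417
prox(-4.5064) = sign(-4.5064)*max(|-4.5064| - 1.93, 0) = -2.5764
prox(x) = [-7.8139, -3.2417, -2.5764]
||prox(x)||_1 = 7.8139 + 3.2417 + 2.5764 = 13.632


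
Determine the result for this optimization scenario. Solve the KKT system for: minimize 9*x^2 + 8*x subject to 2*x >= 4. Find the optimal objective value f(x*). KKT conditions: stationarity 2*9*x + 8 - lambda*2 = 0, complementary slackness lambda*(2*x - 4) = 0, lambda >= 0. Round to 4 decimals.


Step 1: Try lambda = 0 (constraint inactive).
x_unc = -8/(2*9) = -0.4444
Check: 2*-0.4444 = -0.8888 < 4 -- violated!
Step 2: Constraint must be active: 2*x = 4
x* = 4/2 = 2.0
lambda = (2*9*2.0 + 8)/2 = 22.0
Step 3: Compute optimal value.
f(x*) = 9*2.0^2 + 8*2.0 = 52.0


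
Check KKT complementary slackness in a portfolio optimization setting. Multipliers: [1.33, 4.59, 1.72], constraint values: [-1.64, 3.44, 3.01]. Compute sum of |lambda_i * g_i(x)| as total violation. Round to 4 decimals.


KKT complementary slackness check:
lambda_1 * g_1 = 1.33 * -1.64 = -2.1812
lambda_2 * g_2 = 4.59 * 3.44 = 15.7896
lambda_3 * g_3 = 1.72 * 3.01 = 5.1772
Total violation = 2.1812 + 15.7896 + 5.1772 = 23.148


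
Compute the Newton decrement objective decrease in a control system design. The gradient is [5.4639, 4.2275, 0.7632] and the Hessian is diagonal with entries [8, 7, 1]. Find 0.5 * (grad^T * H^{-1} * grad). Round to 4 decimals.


Step 1: H is diagonal, so H^(-1) * g = [0.683, 0.6039, 0.7632].
Step 2: g^T H^(-1) g = sum_i g_i^2 / H_ii
  = (5.4639)^2/8 + (4.2275)^2/7 + (0.7632)^2/1
  = 3.7318 + 2.5531 + 0.5825 = 6.8674
Step 3: Objective decrease = 0.5 * g^T H^(-1) g = 3.4337


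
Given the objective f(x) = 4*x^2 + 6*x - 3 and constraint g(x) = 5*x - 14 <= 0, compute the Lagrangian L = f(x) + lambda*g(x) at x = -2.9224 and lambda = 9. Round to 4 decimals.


Step 1: Evaluate f(x).
f(-2.9224) = 4*(-2.9224)^2 + 6*(-2.9224) - 3 = 13.6273
Step 2: Evaluate g(x).
g(-2.9224) = 5*-2.9224 - 14 = -28.612
Step 3: Compute Lagrangian.
L = 13.6273 + 9*-28.612 = -243.8807


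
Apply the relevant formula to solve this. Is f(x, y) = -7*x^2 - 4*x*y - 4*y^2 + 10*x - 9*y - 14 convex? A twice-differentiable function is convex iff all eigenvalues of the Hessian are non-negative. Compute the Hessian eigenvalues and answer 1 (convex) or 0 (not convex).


The Hessian of f(x,y) = -7*x^2 - 4*x*y - 4*y^2 + 10*x - 9*y - 14 is:
H = [[-14, -4], [-4, -8]]
Trace = -14 - 8 = -22
Determinant = -14*-8 - (-4)^2 = 96
Discriminant = (-22)^2 - 4*96 = 100.0
Eigenvalues: lambda_1 = -16.0, lambda_2 = -6.0
The function is not convex.

0


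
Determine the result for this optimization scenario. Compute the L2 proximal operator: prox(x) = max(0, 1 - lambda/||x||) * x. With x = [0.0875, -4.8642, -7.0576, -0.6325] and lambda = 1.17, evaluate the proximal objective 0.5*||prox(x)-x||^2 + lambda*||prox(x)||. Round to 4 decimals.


Step 1: Compute ||x||.
||x|| = 8.5952
Step 2: Compute scaling factor.
scale = max(0, 1 - 1.17/8.5952) = 0.8639
Step 3: prox(x) = [0.0756, -4.2021, -6.0969, -0.5464]
||prox(x)|| = 7.4252
Step 4: Proximal objective.
0.5*||prox-x||^2 = 0.6845
lambda*||prox|| = 8.6875
Total = 9.372


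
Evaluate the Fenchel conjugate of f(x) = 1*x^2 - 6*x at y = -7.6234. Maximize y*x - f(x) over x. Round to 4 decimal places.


f*(y) = sup_x {y*x - a*x^2 - b*x} = sup_x {(y-b)*x - a*x^2}
FOC: (y - b) - 2a*x = 0 => x* = (y - b)/(2a)
x* = (-7.6234 + 6)/(2*1) = -0.8117
f*(-7.6234) = (y-b)^2/(4a) = (-7.6234 + 6)^2/(4*1)
= 2.6354/4 = 0.6589


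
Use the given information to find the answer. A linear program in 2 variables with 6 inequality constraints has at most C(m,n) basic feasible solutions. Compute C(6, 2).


Each vertex corresponds to some choice of n active constraints out of m, so the number of vertices is at most C(m, n) = m! / (n!(m-n)!).
m = 6, n = 2
Numerator: 6 * 5
Denominator: 2! = 2
C(6, 2) = 15


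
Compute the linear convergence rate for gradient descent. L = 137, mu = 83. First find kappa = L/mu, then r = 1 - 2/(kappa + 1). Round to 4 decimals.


Step 1: Compute the condition number.
kappa = L/mu = 137/83 = 1.6506
Step 2: Compute the convergence rate.
r = 1 - 2/(kappa + 1) = 1 - 2*mu/(L + mu) = (L - mu)/(L + mu) = 54/220 = 0.2455


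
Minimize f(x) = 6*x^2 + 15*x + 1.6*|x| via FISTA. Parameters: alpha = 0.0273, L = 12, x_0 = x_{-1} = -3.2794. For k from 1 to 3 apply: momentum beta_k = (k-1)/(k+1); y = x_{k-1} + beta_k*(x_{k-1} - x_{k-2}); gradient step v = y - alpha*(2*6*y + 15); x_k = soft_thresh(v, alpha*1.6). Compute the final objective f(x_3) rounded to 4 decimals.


FISTA on f(x) = 6*x^2 + 15*x + 1.6*|x|
L = 12, alpha = 0.0273
Iteration 1: beta = 0.0, y = -3.2794 + 0.0*(-3.2794 + 3.2794) = -3.2794
  grad(y) = -24.3528, v = y - alpha*grad = -2.6146
  prox(v) = soft_thresh(-2.6146, 0.0437) = -2.5709
Iteration 2: beta = 0.3333, y = -2.5709 + 0.3333*(-2.5709 + 3.2794) = -2.3347
  grad(y) = -13.0166, v = y - alpha*grad = -1.9794
  prox(v) = soft_thresh(-1.9794, 0.0437) = -1.9357
Iteration 3: beta = 0.5, y = -1.9357 + 0.5*(-1.9357 + 2.5709) = -1.6181
  grad(y) = -4.417, v = y - alpha*grad = -1.4975
  prox(v) = soft_thresh(-1.4975, 0.0437) = -1.4538
f(x_3) = 6*(-1.4538)^2 + 15*(-1.4538) + 1.6*|-1.4538| = -6.7996


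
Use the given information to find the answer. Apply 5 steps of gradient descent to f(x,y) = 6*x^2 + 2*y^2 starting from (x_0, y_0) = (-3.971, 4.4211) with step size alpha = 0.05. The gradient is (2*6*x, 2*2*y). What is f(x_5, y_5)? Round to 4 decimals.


Gradient descent on f(x,y) = 6*x^2 + 2*y^2.
Starting point: (-3.971, 4.4211), alpha = 0.05
Step 1: grad_x = 2*6*-3.971 = -47.652, grad_y = 2*2*4.4211 = 17.6844
  x_1 = -3.971 - 0.05*-47.652 = -1.5884
  y_1 = 4.4211 - 0.05*17.6844 = 3.5369
Step 2: grad_x = 2*6*-1.5884 = -19.0608, grad_y = 2*2*3.5369 = 14.1475
  x_2 = -1.5884 - 0.05*-19.0608 = -0.6354
  y_2 = 3.5369 - 0.05*14.1475 = 2.8295
Step 3: grad_x = 2*6*-0.6354 = -7.6243, grad_y = 2*2*2.8295 = 11.318
  x_3 = -0.6354 - 0.05*-7.6243 = -0.2541
  y_3 = 2.8295 - 0.05*11.318 = 2.2636
Step 4: grad_x = 2*6*-0.2541 = -3.0497, grad_y = 2*2*2.2636 = 9.0544
  x_4 = -0.2541 - 0.05*-3.0497 = -0.1017
  y_4 = 2.2636 - 0.05*9.0544 = 1.8109
Step 5: grad_x = 2*6*-0.1017 = -1.2199, grad_y = 2*2*1.8109 = 7.2435
  x_5 = -0.1017 - 0.05*-1.2199 = -0.0407
  y_5 = 1.8109 - 0.05*7.2435 = 1.4487
f(-0.0407, 1.4487) = 6*(-0.0407)^2 + 2*1.4487^2 = 4.2074


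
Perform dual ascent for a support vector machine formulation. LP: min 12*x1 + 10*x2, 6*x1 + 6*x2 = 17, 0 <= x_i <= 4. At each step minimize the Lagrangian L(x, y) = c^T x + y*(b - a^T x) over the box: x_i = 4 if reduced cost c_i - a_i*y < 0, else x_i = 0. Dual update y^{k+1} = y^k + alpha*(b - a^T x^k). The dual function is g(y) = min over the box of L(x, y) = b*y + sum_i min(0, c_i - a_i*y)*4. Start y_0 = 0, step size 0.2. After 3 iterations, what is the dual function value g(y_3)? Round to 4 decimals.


Dual ascent for LP: min 12*x1 + 10*x2, 6*x1 + 6*x2 = 17, 0 <= x_i <= 4
Step 1: y^k = 0.0, reduced costs: (12.0, 10.0)
  x^k = (0.0, 0.0), subgradient = b - a^T x = 17.0
  y^{k+1} = 0.0 + 0.2*17.0 = 3.4
Step 2: y^k = 3.4, reduced costs: (-8.4, -10.4)
  x^k = (4.0, 4.0), subgradient = b - a^T x = -31.0
  y^{k+1} = 3.4 + 0.2*-31.0 = -2.8
Step 3: y^k = -2.8, reduced costs: (28.8, 26.8)
  x^k = (0.0, 0.0), subgradient = b - a^T x = 17.0
  y^{k+1} = -2.8 + 0.2*17.0 = 0.6
Dual objective at y_3 = 0.6: reduced costs (8.4, 6.4), box minimizer x = (0.0, 0.0)
g(y_3) = b*y + (c1 - a1*y)*x1 + (c2 - a2*y)*x2 = 17*0.6 + 8.4*0.0 + 6.4*0.0 = 10.2 + 0.0 + 0.0 = 10.2


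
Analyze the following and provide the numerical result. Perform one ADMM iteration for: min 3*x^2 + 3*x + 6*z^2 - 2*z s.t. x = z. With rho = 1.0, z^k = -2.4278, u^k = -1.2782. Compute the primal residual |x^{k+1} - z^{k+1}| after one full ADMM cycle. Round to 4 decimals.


ADMM iteration with rho = 1.0, z^k = -2.4278, u^k = -1.2782
Step 1: x-update.
Minimize 3*x^2 + 3*x + (1.0/2)*(x + 2.4278 - 1.2782)^2
FOC: (2*3 + 1.0)*x = -3 + 1.0*(-2.4278 + 1.2782)
x^{k+1} = -0.5928
Step 2: z-update.
Minimize 6*z^2 - 2*z + (1.0/2)*(-0.5928 - z - 1.2782)^2
FOC: (2*6 + 1.0)*z = 2 + 1.0*(-0.5928 - 1.2782)
z^{k+1} = 0.0099
Step 3: u-update.
u^{k+1} = -1.2782 - 0.5928 - 0.0099 = -1.8809
Step 4: Primal residual = |-0.5928 - 0.0099| = 0.6027


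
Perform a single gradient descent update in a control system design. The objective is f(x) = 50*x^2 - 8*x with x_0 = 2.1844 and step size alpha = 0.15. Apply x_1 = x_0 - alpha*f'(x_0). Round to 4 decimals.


We compute the gradient at x_0 and apply the update.
f'(x) = 100*x - 8
f'(2.1844) = 100*2.1844 - 8 = 210.44
x_1 = 2.1844 - 0.15*210.44 = -29.3816


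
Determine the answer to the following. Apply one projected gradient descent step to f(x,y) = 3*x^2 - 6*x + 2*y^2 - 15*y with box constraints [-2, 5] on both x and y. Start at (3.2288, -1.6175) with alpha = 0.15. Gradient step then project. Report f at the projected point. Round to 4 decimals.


Step 1: Compute gradient at (3.2288, -1.6175).
grad_x = 2*3*3.2288 - 6 = 13.3728
grad_y = 2*2*-1.6175 - 15 = -21.47
Step 2: Gradient step.
x_raw = 3.2288 - 0.15*13.3728 = 1.2229
y_raw = -1.6175 - 0.15*-21.47 = 1.603
Step 3: Project onto [-2, 5].
x_proj = clip(1.2229) = 1.2229
y_proj = clip(1.603) = 1.603
Step 4: Evaluate f.
f(1.2229, 1.603) = -21.7568


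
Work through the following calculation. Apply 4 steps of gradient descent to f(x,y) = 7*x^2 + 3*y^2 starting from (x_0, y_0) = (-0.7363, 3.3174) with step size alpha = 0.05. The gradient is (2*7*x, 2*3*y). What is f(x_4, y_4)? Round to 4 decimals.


Gradient descent on f(x,y) = 7*x^2 + 3*y^2.
Starting point: (-0.7363, 3.3174), alpha = 0.05
Step 1: grad_x = 2*7*-0.7363 = -10.3082, grad_y = 2*3*3.3174 = 19.9044
  x_1 = -0.7363 - 0.05*-10.3082 = -0.2209
  y_1 = 3.3174 - 0.05*19.9044 = 2.3222
Step 2: grad_x = 2*7*-0.2209 = -3.0925, grad_y = 2*3*2.3222 = 13.9331
  x_2 = -0.2209 - 0.05*-3.0925 = -0.0663
  y_2 = 2.3222 - 0.05*13.9331 = 1.6255
Step 3: grad_x = 2*7*-0.0663 = -0.9277, grad_y = 2*3*1.6255 = 9.7532
  x_3 = -0.0663 - 0.05*-0.9277 = -0.0199
  y_3 = 1.6255 - 0.05*9.7532 = 1.1379
Step 4: grad_x = 2*7*-0.0199 = -0.2783, grad_y = 2*3*1.1379 = 6.8272
  x_4 = -0.0199 - 0.05*-0.2783 = -0.006
  y_4 = 1.1379 - 0.05*6.8272 = 0.7965
f(-0.006, 0.7965) = 7*(-0.006)^2 + 3*0.7965^2 = 1.9035


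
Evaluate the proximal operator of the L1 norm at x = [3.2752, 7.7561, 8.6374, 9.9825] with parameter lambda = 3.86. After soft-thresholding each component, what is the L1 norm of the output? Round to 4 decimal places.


Soft-thresholding with lambda = 3.86:
prox(3.2752) = sign(3.2752)*max(|3.2752| - 3.86, 0) = 0.0
prox(7.7561) = sign(7.7561)*max(|7.7561| - 3.86, 0) = 3.8961
prox(8.6374) = sign(8.6374)*max(|8.6374| - 3.86, 0) = 4.7774
prox(9.9825) = sign(9.9825)*max(|9.9825| - 3.86, 0) = 6.1225
prox(x) = [0.0, 3.8961, 4.7774, 6.1225]
||prox(x)||_1 = 0.0 + 3.8961 + 4.7774 + 6.1225 = 14.796


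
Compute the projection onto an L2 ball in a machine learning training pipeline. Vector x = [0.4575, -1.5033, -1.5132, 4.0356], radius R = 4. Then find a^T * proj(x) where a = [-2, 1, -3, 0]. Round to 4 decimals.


Step 1: Compute ||x|| (intermediates to 6 decimals).
||x|| = sqrt(0.4575^2 + (-1.5033)^2 + (-1.5132)^2 + 4.0356^2) = 4.587489
Step 2: Project.
Since ||x|| > R, scale = R/||x|| = 4/4.587489 = 0.871937, proj(x) = scale * x
proj(x) = [0.398911, -1.310783, -1.319415, 3.518789]
Step 3: Dot product.
a^T * proj(x) = -2*0.398911 + 1*(-1.310783) - 3*(-1.319415) + 0*3.518789 = 1.8496


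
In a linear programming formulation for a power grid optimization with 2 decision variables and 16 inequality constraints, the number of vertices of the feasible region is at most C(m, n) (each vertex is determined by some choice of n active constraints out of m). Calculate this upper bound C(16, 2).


Each vertex corresponds to some choice of n active constraints out of m, so the number of vertices is at most C(m, n) = m! / (n!(m-n)!).
m = 16, n = 2
Numerator: 16 * 15
Denominator: 2! = 2
C(16, 2) = 120


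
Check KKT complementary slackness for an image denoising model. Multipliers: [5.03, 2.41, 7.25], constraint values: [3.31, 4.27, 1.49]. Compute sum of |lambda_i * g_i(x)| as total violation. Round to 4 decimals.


KKT complementary slackness check:
lambda_1 * g_1 = 5.03 * 3.31 = 16.6493
lambda_2 * g_2 = 2.41 * 4.27 = 10.2907
lambda_3 * g_3 = 7.25 * 1.49 = 10.8025
Total violation = 16.6493 + 10.2907 + 10.8025 = 37.7425


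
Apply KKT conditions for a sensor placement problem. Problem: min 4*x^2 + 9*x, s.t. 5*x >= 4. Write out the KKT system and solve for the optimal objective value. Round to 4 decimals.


Step 1: Try lambda = 0 (constraint inactive).
x_unc = -9/(2*4) = -1.125
Check: 5*-1.125 = -5.625 < 4 -- violated!
Step 2: Constraint must be active: 5*x = 4
x* = 4/5 = 0.8
lambda = (2*4*0.8 + 9)/5 = 3.08
Step 3: Compute optimal value.
f(x*) = 4*0.8^2 + 9*0.8 = 9.76


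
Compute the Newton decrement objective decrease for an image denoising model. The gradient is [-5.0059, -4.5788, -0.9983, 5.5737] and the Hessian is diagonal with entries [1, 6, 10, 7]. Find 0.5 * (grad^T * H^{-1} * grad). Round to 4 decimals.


Step 1: H is diagonal, so H^(-1) * g = [-5.0059, -0.7631, -0.0998, 0.7962].
Step 2: g^T H^(-1) g = sum_i g_i^2 / H_ii
  = (-5.0059)^2/1 + (-4.5788)^2/6 + (-0.9983)^2/10 + (5.5737)^2/7
  = 25.059 + 3.4942 + 0.0997 + 4.438 = 33.0909
Step 3: Objective decrease = 0.5 * g^T H^(-1) g = 16.5455


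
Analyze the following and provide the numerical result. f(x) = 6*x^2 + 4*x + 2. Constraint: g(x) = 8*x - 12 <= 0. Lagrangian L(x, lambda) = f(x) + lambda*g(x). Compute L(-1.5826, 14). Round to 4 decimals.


Step 1: Evaluate f(x).
f(-1.5826) = 6*(-1.5826)^2 + 4*(-1.5826) + 2 = 10.6973
Step 2: Evaluate g(x).
g(-1.5826) = 8*-1.5826 - 12 = -24.6608
Step 3: Compute Lagrangian.
L = 10.6973 + 14*-24.6608 = -334.5539


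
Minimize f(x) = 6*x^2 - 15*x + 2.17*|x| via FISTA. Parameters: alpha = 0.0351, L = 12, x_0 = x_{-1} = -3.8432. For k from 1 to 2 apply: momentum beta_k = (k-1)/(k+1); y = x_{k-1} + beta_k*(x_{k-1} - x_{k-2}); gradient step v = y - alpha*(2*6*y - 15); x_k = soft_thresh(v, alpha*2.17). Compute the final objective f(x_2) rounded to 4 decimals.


FISTA on f(x) = 6*x^2 - 15*x + 2.17*|x|
L = 12, alpha = 0.0351
Iteration 1: beta = 0.0, y = -3.8432 + 0.0*(-3.8432 + 3.8432) = -3.8432
  grad(y) = -61.1184, v = y - alpha*grad = -1.6979
  prox(v) = soft_thresh(-1.6979, 0.0762) = -1.6218
Iteration 2: beta = 0.3333, y = -1.6218 + 0.3333*(-1.6218 + 3.8432) = -0.8813
  grad(y) = -25.5756, v = y - alpha*grad = 0.0164
  prox(v) = soft_thresh(0.0164, 0.0762) = 0.0
f(x_2) = 6*0.0^2 - 15*0.0 + 2.17*|0.0| = 0.0


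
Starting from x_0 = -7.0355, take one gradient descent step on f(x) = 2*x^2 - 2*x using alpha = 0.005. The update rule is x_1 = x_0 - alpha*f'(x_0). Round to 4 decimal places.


We compute the gradient at x_0 and apply the update.
f'(x) = 4*x - 2
f'(-7.0355) = 4*-7.0355 - 2 = -30.142
x_1 = -7.0355 - 0.005*-30.142 = -6.8848


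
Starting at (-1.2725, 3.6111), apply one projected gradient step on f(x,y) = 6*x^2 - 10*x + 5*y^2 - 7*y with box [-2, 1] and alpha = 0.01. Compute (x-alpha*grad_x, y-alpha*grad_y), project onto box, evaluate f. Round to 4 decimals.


Step 1: Compute gradient at (-1.2725, 3.6111).
grad_x = 2*6*-1.2725 - 10 = -25.27
grad_y = 2*5*3.6111 - 7 = 29.111
Step 2: Gradient step.
x_raw = -1.2725 - 0.01*-25.27 = -1.0198
y_raw = 3.6111 - 0.01*29.111 = 3.32
Step 3: Project onto [-2, 1].
x_proj = clip(-1.0198) = -1.0198
y_proj = clip(3.32) = 1.0
Step 4: Evaluate f.
f(-1.0198, 1.0) = 14.438


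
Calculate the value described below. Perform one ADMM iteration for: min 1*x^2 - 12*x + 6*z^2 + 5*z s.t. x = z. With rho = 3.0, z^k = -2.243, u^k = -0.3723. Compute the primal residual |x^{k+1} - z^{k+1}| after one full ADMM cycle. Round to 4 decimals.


ADMM iteration with rho = 3.0, z^k = -2.243, u^k = -0.3723
Step 1: x-update.
Minimize 1*x^2 - 12*x + (3.0/2)*(x + 2.243 - 0.3723)^2
FOC: (2*1 + 3.0)*x = 12 + 3.0*(-2.243 + 0.3723)
x^{k+1} = 1.2776
Step 2: z-update.
Minimize 6*z^2 + 5*z + (3.0/2)*(1.2776 - z - 0.3723)^2
FOC: (2*6 + 3.0)*z = -5 + 3.0*(1.2776 - 0.3723)
z^{k+1} = -0.1523
Step 3: u-update.
u^{k+1} = -0.3723 + 1.2776 + 0.1523 = 1.0576
Step 4: Primal residual = |1.2776 + 0.1523| = 1.4299


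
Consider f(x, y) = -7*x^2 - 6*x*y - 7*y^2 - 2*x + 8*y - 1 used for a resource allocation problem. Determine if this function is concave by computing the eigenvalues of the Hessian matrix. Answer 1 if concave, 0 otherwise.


The Hessian of f(x,y) = -7*x^2 - 6*x*y - 7*y^2 - 2*x + 8*y - 1 is:
H = [[-14, -6], [-6, -14]]
Trace = -14 - 14 = -28
Determinant = -14*-14 - (-6)^2 = 160
Discriminant = (-28)^2 - 4*160 = 144.0
Eigenvalues: lambda_1 = -20.0, lambda_2 = -8.0
The function is concave.

1


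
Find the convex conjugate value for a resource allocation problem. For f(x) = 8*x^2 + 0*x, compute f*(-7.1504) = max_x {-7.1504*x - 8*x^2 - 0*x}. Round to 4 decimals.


f*(y) = sup_x {y*x - a*x^2 - b*x} = sup_x {(y-b)*x - a*x^2}
FOC: (y - b) - 2a*x = 0 => x* = (y - b)/(2a)
x* = (-7.1504 - 0)/(2*8) = -0.4469
f*(-7.1504) = (y-b)^2/(4a) = (-7.1504 - 0)^2/(4*8)
= 51.1282/32 = 1.5978


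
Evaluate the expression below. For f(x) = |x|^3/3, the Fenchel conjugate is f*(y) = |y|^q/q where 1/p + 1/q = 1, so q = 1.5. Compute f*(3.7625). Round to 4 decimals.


The conjugate exponent q satisfies 1/p + 1/q = 1.
p = 3, so q = 3/(3 - 1) = 1.5
|y|^q = 3.7625^1.5 = 7.2982
f*(3.7625) = 7.2982 / 1.5 = 4.8655


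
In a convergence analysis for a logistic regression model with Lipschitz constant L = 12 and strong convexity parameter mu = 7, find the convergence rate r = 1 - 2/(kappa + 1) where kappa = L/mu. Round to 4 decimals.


Step 1: Compute the condition number.
kappa = L/mu = 12/7 = 1.7143
Step 2: Compute the convergence rate.
r = 1 - 2/(kappa + 1) = 1 - 2*mu/(L + mu) = (L - mu)/(L + mu) = 5/19 = 0.2632


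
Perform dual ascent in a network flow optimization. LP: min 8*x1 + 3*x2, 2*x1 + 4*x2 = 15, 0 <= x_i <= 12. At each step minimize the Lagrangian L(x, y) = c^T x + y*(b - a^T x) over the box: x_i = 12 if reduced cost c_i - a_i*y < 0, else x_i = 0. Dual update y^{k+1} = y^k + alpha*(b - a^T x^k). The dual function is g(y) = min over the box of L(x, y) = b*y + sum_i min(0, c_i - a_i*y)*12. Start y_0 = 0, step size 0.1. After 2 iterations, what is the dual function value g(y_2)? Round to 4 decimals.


Dual ascent for LP: min 8*x1 + 3*x2, 2*x1 + 4*x2 = 15, 0 <= x_i <= 12
Step 1: y^k = 0.0, reduced costs: (8.0, 3.0)
  x^k = (0.0, 0.0), subgradient = b - a^T x = 15.0
  y^{k+1} = 0.0 + 0.1*15.0 = 1.5
Step 2: y^k = 1.5, reduced costs: (5.0, -3.0)
  x^k = (0.0, 12.0), subgradient = b - a^T x = -33.0
  y^{k+1} = 1.5 + 0.1*-33.0 = -1.8
Dual objective at y_2 = -1.8: reduced costs (11.6, 10.2), box minimizer x = (0.0, 0.0)
g(y_2) = b*y + (c1 - a1*y)*x1 + (c2 - a2*y)*x2 = 15*(-1.8) + 11.6*0.0 + 10.2*0.0 = -27.0 + 0.0 + 0.0 = -27.0


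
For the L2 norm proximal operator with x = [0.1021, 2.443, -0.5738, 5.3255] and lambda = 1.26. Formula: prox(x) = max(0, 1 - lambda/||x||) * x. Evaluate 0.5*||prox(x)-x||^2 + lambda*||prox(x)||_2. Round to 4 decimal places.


Step 1: Compute ||x||.
||x|| = 5.888
Step 2: Compute scaling factor.
scale = max(0, 1 - 1.26/5.888) = 0.786
Step 3: prox(x) = [0.0803, 1.9202, -0.451, 4.1859]
||prox(x)|| = 4.628
Step 4: Proximal objective.
0.5*||prox-x||^2 = 0.7938
lambda*||prox|| = 5.8313
Total = 6.6251


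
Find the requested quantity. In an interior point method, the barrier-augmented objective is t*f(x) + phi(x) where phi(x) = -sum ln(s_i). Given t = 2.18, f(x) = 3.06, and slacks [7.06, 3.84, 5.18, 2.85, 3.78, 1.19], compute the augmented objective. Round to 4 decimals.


Step 1: Compute log-barrier.
ln values: [1.9544, 1.3455, 1.6448, 1.0473, 1.3297, 0.174]
phi = -(1.9544 + 1.3455 + 1.6448 + 1.0473 + 1.3297 + 0.174) = -7.4957
Step 2: Compute augmented objective.
t*f(x) = 2.18*3.06 = 6.6708
Total = 6.6708 - 7.4957 = -0.8249


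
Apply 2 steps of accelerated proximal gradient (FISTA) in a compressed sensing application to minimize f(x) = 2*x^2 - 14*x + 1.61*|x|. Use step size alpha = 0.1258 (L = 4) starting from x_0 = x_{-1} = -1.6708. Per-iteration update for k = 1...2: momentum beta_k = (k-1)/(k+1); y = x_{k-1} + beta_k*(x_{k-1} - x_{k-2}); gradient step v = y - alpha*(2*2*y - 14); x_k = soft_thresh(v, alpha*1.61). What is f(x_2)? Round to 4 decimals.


FISTA on f(x) = 2*x^2 - 14*x + 1.61*|x|
L = 4, alpha = 0.1258
Iteration 1: beta = 0.0, y = -1.6708 + 0.0*(-1.6708 + 1.6708) = -1.6708
  grad(y) = -20.6832, v = y - alpha*grad = 0.9311
  prox(v) = soft_thresh(0.9311, 0.2025) = 0.7286
Iteration 2: beta = 0.3333, y = 0.7286 + 0.3333*(0.7286 + 1.6708) = 1.5284
  grad(y) = -7.8864, v = y - alpha*grad = 2.5205
  prox(v) = soft_thresh(2.5205, 0.2025) = 2.318
f(x_2) = 2*2.318^2 - 14*2.318 + 1.61*|2.318| = -17.9737


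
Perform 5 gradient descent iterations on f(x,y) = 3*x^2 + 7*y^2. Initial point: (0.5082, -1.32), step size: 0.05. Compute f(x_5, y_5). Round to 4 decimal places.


Gradient descent on f(x,y) = 3*x^2 + 7*y^2.
Starting point: (0.5082, -1.32), alpha = 0.05
Step 1: grad_x = 2*3*0.5082 = 3.0492, grad_y = 2*7*-1.32 = -18.48
  x_1 = 0.5082 - 0.05*3.0492 = 0.3557
  y_1 = -1.32 - 0.05*-18.48 = -0.396
Step 2: grad_x = 2*3*0.3557 = 2.1344, grad_y = 2*7*-0.396 = -5.544
  x_2 = 0.3557 - 0.05*2.1344 = 0.249
  y_2 = -0.396 - 0.05*-5.544 = -0.1188
Step 3: grad_x = 2*3*0.249 = 1.4941, grad_y = 2*7*-0.1188 = -1.6632
  x_3 = 0.249 - 0.05*1.4941 = 0.1743
  y_3 = -0.1188 - 0.05*-1.6632 = -0.0356
Step 4: grad_x = 2*3*0.1743 = 1.0459, grad_y = 2*7*-0.0356 = -0.499
  x_4 = 0.1743 - 0.05*1.0459 = 0.122
  y_4 = -0.0356 - 0.05*-0.499 = -0.0107
Step 5: grad_x = 2*3*0.122 = 0.7321, grad_y = 2*7*-0.0107 = -0.1497
  x_5 = 0.122 - 0.05*0.7321 = 0.0854
  y_5 = -0.0107 - 0.05*-0.1497 = -0.0032
f(0.0854, -0.0032) = 3*0.0854^2 + 7*(-0.0032)^2 = 0.022


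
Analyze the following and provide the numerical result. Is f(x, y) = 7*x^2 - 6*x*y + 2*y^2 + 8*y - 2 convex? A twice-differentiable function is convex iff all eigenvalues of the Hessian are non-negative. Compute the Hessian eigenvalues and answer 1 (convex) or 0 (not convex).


The Hessian of f(x,y) = 7*x^2 - 6*x*y + 2*y^2 + 8*y - 2 is:
H = [[14, -6], [-6, 4]]
Trace = 14 + 4 = 18
Determinant = 14*4 - (-6)^2 = 20
Discriminant = (18)^2 - 4*20 = 244.0
Eigenvalues: lambda_1 = 1.1898, lambda_2 = 16.8102
The function is convex.

1


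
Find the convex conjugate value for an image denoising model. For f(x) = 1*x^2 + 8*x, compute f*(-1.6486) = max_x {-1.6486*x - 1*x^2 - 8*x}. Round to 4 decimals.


f*(y) = sup_x {y*x - a*x^2 - b*x} = sup_x {(y-b)*x - a*x^2}
FOC: (y - b) - 2a*x = 0 => x* = (y - b)/(2a)
x* = (-1.6486 - 8)/(2*1) = -4.8243
f*(-1.6486) = (y-b)^2/(4a) = (-1.6486 - 8)^2/(4*1)
= 93.0955/4 = 23.2739


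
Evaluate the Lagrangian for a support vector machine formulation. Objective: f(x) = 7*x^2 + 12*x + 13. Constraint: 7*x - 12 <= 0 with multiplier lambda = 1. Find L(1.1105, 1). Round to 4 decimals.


Step 1: Evaluate f(x).
f(1.1105) = 7*1.1105^2 + 12*1.1105 + 13 = 34.9585
Step 2: Evaluate g(x).
g(1.1105) = 7*1.1105 - 12 = -4.2265
Step 3: Compute Lagrangian.
L = 34.9585 + 1*-4.2265 = 30.732


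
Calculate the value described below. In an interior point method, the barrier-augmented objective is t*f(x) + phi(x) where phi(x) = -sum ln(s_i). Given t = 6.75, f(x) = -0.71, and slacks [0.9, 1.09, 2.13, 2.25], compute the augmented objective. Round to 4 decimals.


Step 1: Compute log-barrier.
ln values: [-0.1054, 0.0862, 0.7561, 0.8109]
phi = -(-0.1054 + 0.0862 + 0.7561 + 0.8109) = -1.5479
Step 2: Compute augmented objective.
t*f(x) = 6.75*-0.71 = -4.7925
Total = -4.7925 - 1.5479 = -6.3404


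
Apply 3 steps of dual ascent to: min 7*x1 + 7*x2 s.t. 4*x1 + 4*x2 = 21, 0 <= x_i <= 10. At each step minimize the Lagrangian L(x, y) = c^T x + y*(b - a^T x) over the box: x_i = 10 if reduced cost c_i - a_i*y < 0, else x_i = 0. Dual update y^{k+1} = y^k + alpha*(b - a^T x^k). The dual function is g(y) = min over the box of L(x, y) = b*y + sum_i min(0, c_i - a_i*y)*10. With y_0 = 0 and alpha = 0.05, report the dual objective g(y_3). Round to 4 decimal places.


Dual ascent for LP: min 7*x1 + 7*x2, 4*x1 + 4*x2 = 21, 0 <= x_i <= 10
Step 1: y^k = 0.0, reduced costs: (7.0, 7.0)
  x^k = (0.0, 0.0), subgradient = b - a^T x = 21.0
  y^{k+1} = 0.0 + 0.05*21.0 = 1.05
Step 2: y^k = 1.05, reduced costs: (2.8, 2.8)
  x^k = (0.0, 0.0), subgradient = b - a^T x = 21.0
  y^{k+1} = 1.05 + 0.05*21.0 = 2.1
Step 3: y^k = 2.1, reduced costs: (-1.4, -1.4)
  x^k = (10.0, 10.0), subgradient = b - a^T x = -59.0
  y^{k+1} = 2.1 + 0.05*-59.0 = -0.85
Dual objective at y_3 = -0.85: reduced costs (10.4, 10.4), box minimizer x = (0.0, 0.0)
g(y_3) = b*y + (c1 - a1*y)*x1 + (c2 - a2*y)*x2 = 21*(-0.85) + 10.4*0.0 + 10.4*0.0 = -17.85 + 0.0 + 0.0 = -17.85
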